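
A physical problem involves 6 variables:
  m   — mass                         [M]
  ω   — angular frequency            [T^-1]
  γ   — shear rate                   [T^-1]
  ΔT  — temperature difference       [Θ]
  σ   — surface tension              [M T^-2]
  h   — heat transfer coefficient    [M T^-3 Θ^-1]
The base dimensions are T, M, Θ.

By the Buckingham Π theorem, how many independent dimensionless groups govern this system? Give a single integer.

3

Write exponents as rows T,M,Θ / cols m,ω,γ,ΔT,σ,h:
  T: [ 0 -1 -1  0 -2 -3]
  M: [ 1  0  0  0  1  1]
  Θ: [ 0  0  0  1  0 -1]
RREF → pivots at {m,ω,ΔT} ⇒ r = 3
6 vars − rank 3 = 3 Π groups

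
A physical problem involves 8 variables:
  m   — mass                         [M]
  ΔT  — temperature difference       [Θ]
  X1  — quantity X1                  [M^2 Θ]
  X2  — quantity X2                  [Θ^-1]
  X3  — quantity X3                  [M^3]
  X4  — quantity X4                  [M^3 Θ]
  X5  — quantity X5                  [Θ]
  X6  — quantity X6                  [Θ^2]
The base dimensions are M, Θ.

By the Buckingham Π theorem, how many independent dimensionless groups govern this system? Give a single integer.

6

Exponent matrix [M,Θ] × [m,ΔT,X1,X2,X3,X4,X5,X6]:
  M: [ 1  0  2  0  3  3  0  0]
  Θ: [ 0  1  1 -1  0  1  1  2]
Row reduction gives pivot columns m,ΔT; rank = 2
Π count = n − r = 8 − 2 = 6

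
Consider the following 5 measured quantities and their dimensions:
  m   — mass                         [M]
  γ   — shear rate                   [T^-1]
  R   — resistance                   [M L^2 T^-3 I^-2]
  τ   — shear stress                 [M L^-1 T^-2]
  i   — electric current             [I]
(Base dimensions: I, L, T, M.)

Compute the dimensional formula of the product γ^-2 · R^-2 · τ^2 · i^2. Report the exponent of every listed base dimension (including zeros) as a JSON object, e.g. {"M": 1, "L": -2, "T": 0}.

{"I": 6, "L": -6, "T": 4, "M": 0}

Write exponents as rows I,L,T,M / cols m,γ,R,τ,i:
  I: [ 0  0 -2  0  1]
  L: [ 0  0  2 -1  0]
  T: [ 0 -1 -3 -2  0]
  M: [ 1  0  1  1  0]
  [I]: (-2)·0+(-2)·-2+(2)·0+(2)·1 = 6
  [L]: (-2)·0+(-2)·2+(2)·-1+(2)·0 = -6
  [T]: (-2)·-1+(-2)·-3+(2)·-2+(2)·0 = 4
  [M]: (-2)·0+(-2)·1+(2)·1+(2)·0 = 0
⇒ I^6 L^-6 T^4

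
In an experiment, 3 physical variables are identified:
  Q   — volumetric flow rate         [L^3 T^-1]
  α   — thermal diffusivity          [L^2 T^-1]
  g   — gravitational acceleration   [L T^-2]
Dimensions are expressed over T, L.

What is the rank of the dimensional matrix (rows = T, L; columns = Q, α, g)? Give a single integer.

Write exponents as rows T,L / cols Q,α,g:
  T: [-1 -1 -2]
  L: [ 3  2  1]
Row reduction gives pivot columns Q,α; rank = 2

2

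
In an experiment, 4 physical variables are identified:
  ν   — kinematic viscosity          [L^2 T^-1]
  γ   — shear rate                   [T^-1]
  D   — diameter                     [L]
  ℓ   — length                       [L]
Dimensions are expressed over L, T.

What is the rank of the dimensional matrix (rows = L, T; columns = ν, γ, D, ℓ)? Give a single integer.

2

Write exponents as rows L,T / cols ν,γ,D,ℓ:
  L: [ 2  0  1  1]
  T: [-1 -1  0  0]
RREF → pivots at {ν,γ} ⇒ r = 2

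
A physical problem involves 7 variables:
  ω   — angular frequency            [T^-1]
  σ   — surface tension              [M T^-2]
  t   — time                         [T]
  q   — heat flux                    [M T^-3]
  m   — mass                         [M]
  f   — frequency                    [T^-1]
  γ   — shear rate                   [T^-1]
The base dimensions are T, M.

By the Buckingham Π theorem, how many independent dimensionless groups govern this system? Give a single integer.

5

Dimensional matrix (T×M by ω×σ×t×q×m×f×γ):
  T: [-1 -2  1 -3  0 -1 -1]
  M: [ 0  1  0  1  1  0  0]
Echelon form has 2 nonzero rows (pivots: ω,σ)
Π count = n − r = 7 − 2 = 5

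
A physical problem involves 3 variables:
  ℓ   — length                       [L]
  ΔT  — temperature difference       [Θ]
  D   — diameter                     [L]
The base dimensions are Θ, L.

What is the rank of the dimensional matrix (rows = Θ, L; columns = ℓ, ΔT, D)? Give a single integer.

2

Exponent matrix [Θ,L] × [ℓ,ΔT,D]:
  Θ: [ 0  1  0]
  L: [ 1  0  1]
RREF → pivots at {ℓ,ΔT} ⇒ r = 2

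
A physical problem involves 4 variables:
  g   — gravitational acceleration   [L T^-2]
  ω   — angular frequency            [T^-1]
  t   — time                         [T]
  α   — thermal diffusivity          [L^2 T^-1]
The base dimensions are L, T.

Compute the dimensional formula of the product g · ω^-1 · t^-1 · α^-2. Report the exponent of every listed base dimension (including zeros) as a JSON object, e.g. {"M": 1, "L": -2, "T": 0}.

Write exponents as rows L,T / cols g,ω,t,α:
  L: [ 1  0  0  2]
  T: [-2 -1  1 -1]
  [L]: (1)·1+(-1)·0+(-1)·0+(-2)·2 = -3
  [T]: (1)·-2+(-1)·-1+(-1)·1+(-2)·-1 = 0
⇒ L^-3

{"L": -3, "T": 0}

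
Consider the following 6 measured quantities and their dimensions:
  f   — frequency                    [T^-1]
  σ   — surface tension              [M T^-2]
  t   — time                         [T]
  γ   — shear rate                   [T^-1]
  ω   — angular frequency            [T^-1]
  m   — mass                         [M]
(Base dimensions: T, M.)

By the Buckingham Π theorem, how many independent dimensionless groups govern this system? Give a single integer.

Dimensional matrix (T×M by f×σ×t×γ×ω×m):
  T: [-1 -2  1 -1 -1  0]
  M: [ 0  1  0  0  0  1]
RREF → pivots at {f,σ} ⇒ r = 2
Π count = n − r = 6 − 2 = 4

4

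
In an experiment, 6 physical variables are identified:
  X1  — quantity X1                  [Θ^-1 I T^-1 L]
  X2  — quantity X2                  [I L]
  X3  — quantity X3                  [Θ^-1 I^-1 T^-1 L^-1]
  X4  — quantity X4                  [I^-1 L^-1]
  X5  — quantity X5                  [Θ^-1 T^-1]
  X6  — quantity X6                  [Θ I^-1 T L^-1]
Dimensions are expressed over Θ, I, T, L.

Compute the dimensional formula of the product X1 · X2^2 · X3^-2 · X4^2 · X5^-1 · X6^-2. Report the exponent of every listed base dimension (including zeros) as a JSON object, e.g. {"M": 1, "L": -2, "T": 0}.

{"Θ": 0, "I": 5, "T": 0, "L": 5}

Write exponents as rows Θ,I,T,L / cols X1,X2,X3,X4,X5,X6:
  Θ: [-1  0 -1  0 -1  1]
  I: [ 1  1 -1 -1  0 -1]
  T: [-1  0 -1  0 -1  1]
  L: [ 1  1 -1 -1  0 -1]
  [Θ]: (1)·-1+(2)·0+(-2)·-1+(2)·0+(-1)·-1+(-2)·1 = 0
  [I]: (1)·1+(2)·1+(-2)·-1+(2)·-1+(-1)·0+(-2)·-1 = 5
  [T]: (1)·-1+(2)·0+(-2)·-1+(2)·0+(-1)·-1+(-2)·1 = 0
  [L]: (1)·1+(2)·1+(-2)·-1+(2)·-1+(-1)·0+(-2)·-1 = 5
⇒ I^5 L^5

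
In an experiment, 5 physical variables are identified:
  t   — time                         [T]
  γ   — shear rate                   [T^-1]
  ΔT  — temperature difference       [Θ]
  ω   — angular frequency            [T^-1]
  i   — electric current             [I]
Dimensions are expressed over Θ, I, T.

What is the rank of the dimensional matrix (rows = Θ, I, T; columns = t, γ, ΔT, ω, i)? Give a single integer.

Dimensional matrix (Θ×I×T by t×γ×ΔT×ω×i):
  Θ: [ 0  0  1  0  0]
  I: [ 0  0  0  0  1]
  T: [ 1 -1  0 -1  0]
Echelon form has 3 nonzero rows (pivots: t,ΔT,i)

3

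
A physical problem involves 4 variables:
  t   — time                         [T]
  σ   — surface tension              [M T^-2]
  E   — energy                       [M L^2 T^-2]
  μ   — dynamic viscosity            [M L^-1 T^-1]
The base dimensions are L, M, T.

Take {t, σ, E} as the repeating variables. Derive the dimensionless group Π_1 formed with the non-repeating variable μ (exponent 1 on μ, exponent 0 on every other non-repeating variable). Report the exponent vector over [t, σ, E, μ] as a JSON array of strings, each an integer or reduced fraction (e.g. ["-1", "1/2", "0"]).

Dimensional matrix (L×M×T by t×σ×E×μ):
  L: [ 0  0  2 -1]
  M: [ 0  1  1  1]
  T: [ 1 -2 -2 -1]
RREF → pivots at {t,σ,E} ⇒ r = 3
Pivot set = {t,σ,E}, free = {μ}
RREF:
  r0: [   1    0    0    1]
  r1: [   0    1    0  3/2]
  r2: [   0    0    1 -1/2]
Fix exponent of μ at 1; solve each RREF row for its pivot's exponent:
  r0: exp(t) + (1)·1 = 0 ⇒ exp(t) = -1
  r1: exp(σ) + (3/2)·1 = 0 ⇒ exp(σ) = -3/2
  r2: exp(E) + (-1/2)·1 = 0 ⇒ exp(E) = 1/2
Π_1 = t^-1 · σ^(-3/2) · E^(1/2) · μ

["-1", "-3/2", "1/2", "1"]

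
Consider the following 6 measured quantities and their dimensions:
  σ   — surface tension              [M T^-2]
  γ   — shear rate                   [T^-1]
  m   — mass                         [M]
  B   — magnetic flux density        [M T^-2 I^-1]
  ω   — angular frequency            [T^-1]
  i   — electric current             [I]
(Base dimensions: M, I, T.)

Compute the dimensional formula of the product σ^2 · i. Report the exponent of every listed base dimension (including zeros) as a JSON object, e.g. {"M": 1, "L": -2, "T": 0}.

Dimensional matrix (M×I×T by σ×γ×m×B×ω×i):
  M: [ 1  0  1  1  0  0]
  I: [ 0  0  0 -1  0  1]
  T: [-2 -1  0 -2 -1  0]
  [M]: (2)·1+(1)·0 = 2
  [I]: (2)·0+(1)·1 = 1
  [T]: (2)·-2+(1)·0 = -4
⇒ M^2 I T^-4

{"M": 2, "I": 1, "T": -4}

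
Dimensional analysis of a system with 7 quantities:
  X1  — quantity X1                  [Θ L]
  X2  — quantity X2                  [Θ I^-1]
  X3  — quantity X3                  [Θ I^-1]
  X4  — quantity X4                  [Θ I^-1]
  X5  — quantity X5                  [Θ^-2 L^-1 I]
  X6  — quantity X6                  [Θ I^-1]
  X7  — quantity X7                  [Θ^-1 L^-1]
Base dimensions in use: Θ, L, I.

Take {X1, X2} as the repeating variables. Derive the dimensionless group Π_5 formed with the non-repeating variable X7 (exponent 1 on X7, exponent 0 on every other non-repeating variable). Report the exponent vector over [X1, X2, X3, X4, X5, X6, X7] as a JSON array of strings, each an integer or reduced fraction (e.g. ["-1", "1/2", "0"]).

["1", "0", "0", "0", "0", "0", "1"]

Exponent matrix [Θ,L,I] × [X1,X2,X3,X4,X5,X6,X7]:
  Θ: [ 1  1  1  1 -2  1 -1]
  L: [ 1  0  0  0 -1  0 -1]
  I: [ 0 -1 -1 -1  1 -1  0]
Echelon form has 2 nonzero rows (pivots: X1,X2)
Pivot set = {X1,X2}, free = {X3,X4,X5,X6,X7}
RREF:
  r0: [   1    0    0    0   -1    0   -1]
  r1: [   0    1    1    1   -1    1    0]
  r2: [   0    0    0    0    0    0    0]
Fix exponent of X7 at 1, X3 at 0, X4 at 0, X5 at 0, X6 at 0; solve each RREF row for its pivot's exponent:
  r0: exp(X1) + (-1)·1 = 0 ⇒ exp(X1) = 1
  r1: exp(X2) + (0)·1 = 0 ⇒ exp(X2) = 0
Π_5 = X1 · X7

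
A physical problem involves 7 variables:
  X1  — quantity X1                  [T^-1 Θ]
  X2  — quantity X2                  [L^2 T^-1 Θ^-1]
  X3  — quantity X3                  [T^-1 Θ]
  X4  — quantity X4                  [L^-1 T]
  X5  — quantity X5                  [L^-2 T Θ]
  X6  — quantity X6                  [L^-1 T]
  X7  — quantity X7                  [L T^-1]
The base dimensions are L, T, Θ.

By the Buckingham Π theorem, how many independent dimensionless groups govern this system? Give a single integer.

5

Dimensional matrix (L×T×Θ by X1×X2×X3×X4×X5×X6×X7):
  L: [ 0  2  0 -1 -2 -1  1]
  T: [-1 -1 -1  1  1  1 -1]
  Θ: [ 1 -1  1  0  1  0  0]
Row reduction gives pivot columns X1,X2; rank = 2
n=7, r=2 ⇒ 5 dimensionless groups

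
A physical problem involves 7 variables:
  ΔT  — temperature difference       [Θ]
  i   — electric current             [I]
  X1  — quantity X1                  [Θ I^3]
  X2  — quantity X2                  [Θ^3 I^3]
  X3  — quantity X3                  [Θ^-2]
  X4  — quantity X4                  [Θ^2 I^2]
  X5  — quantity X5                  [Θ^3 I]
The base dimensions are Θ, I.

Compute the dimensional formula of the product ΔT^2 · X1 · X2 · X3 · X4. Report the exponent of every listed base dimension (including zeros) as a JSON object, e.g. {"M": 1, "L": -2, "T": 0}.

Exponent matrix [Θ,I] × [ΔT,i,X1,X2,X3,X4,X5]:
  Θ: [ 1  0  1  3 -2  2  3]
  I: [ 0  1  3  3  0  2  1]
  [Θ]: (2)·1+(1)·1+(1)·3+(1)·-2+(1)·2 = 6
  [I]: (2)·0+(1)·3+(1)·3+(1)·0+(1)·2 = 8
⇒ Θ^6 I^8

{"Θ": 6, "I": 8}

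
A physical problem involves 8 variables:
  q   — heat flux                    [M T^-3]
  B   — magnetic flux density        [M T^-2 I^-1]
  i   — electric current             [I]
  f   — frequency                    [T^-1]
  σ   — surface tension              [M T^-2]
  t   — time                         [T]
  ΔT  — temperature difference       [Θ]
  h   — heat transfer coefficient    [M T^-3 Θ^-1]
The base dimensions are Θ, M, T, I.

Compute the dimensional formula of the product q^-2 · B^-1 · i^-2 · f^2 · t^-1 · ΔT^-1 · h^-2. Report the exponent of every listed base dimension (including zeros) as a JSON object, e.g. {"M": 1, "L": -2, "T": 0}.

{"Θ": 1, "M": -5, "T": 11, "I": -1}

Write exponents as rows Θ,M,T,I / cols q,B,i,f,σ,t,ΔT,h:
  Θ: [ 0  0  0  0  0  0  1 -1]
  M: [ 1  1  0  0  1  0  0  1]
  T: [-3 -2  0 -1 -2  1  0 -3]
  I: [ 0 -1  1  0  0  0  0  0]
  [Θ]: (-2)·0+(-1)·0+(-2)·0+(2)·0+(-1)·0+(-1)·1+(-2)·-1 = 1
  [M]: (-2)·1+(-1)·1+(-2)·0+(2)·0+(-1)·0+(-1)·0+(-2)·1 = -5
  [T]: (-2)·-3+(-1)·-2+(-2)·0+(2)·-1+(-1)·1+(-1)·0+(-2)·-3 = 11
  [I]: (-2)·0+(-1)·-1+(-2)·1+(2)·0+(-1)·0+(-1)·0+(-2)·0 = -1
⇒ Θ M^-5 T^11 I^-1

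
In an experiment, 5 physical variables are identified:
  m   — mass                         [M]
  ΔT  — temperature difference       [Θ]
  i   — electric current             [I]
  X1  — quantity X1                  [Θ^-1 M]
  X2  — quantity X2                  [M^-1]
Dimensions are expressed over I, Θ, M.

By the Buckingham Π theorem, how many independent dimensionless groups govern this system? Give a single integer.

Dimensional matrix (I×Θ×M by m×ΔT×i×X1×X2):
  I: [ 0  0  1  0  0]
  Θ: [ 0  1  0 -1  0]
  M: [ 1  0  0  1 -1]
RREF → pivots at {m,ΔT,i} ⇒ r = 3
n=5, r=3 ⇒ 2 dimensionless groups

2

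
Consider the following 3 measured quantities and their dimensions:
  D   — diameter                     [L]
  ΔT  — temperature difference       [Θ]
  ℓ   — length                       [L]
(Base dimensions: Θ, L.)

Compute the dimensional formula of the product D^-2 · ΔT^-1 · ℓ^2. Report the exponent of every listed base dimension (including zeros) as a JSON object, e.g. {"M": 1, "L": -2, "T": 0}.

Exponent matrix [Θ,L] × [D,ΔT,ℓ]:
  Θ: [ 0  1  0]
  L: [ 1  0  1]
  [Θ]: (-2)·0+(-1)·1+(2)·0 = -1
  [L]: (-2)·1+(-1)·0+(2)·1 = 0
⇒ Θ^-1

{"Θ": -1, "L": 0}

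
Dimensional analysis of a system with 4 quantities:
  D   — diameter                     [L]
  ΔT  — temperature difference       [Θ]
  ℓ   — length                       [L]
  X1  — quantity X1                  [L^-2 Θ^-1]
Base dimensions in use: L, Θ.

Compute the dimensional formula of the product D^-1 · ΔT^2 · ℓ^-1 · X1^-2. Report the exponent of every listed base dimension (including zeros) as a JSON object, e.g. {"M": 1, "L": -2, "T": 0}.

{"L": 2, "Θ": 4}

Exponent matrix [L,Θ] × [D,ΔT,ℓ,X1]:
  L: [ 1  0  1 -2]
  Θ: [ 0  1  0 -1]
  [L]: (-1)·1+(2)·0+(-1)·1+(-2)·-2 = 2
  [Θ]: (-1)·0+(2)·1+(-1)·0+(-2)·-1 = 4
⇒ L^2 Θ^4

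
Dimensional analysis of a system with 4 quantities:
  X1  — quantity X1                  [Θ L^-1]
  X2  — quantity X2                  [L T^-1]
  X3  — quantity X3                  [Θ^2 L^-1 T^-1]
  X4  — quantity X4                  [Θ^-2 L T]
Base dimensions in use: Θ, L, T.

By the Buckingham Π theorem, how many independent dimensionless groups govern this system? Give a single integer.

2

Dimensional matrix (Θ×L×T by X1×X2×X3×X4):
  Θ: [ 1  0  2 -2]
  L: [-1  1 -1  1]
  T: [ 0 -1 -1  1]
Row reduction gives pivot columns X1,X2; rank = 2
Π count = n − r = 4 − 2 = 2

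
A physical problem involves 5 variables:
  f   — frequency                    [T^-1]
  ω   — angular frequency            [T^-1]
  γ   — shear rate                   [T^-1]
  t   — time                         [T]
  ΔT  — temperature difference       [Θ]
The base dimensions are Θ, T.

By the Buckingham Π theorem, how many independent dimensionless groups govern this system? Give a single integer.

Exponent matrix [Θ,T] × [f,ω,γ,t,ΔT]:
  Θ: [ 0  0  0  0  1]
  T: [-1 -1 -1  1  0]
RREF → pivots at {f,ΔT} ⇒ r = 2
n=5, r=2 ⇒ 3 dimensionless groups

3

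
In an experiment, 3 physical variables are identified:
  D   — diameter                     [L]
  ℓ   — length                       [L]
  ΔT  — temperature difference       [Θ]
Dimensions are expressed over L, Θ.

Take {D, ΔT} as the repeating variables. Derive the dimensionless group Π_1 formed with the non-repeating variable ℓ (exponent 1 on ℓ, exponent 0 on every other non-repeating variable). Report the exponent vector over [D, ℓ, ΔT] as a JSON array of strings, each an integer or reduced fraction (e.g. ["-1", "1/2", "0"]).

["-1", "1", "0"]

Write exponents as rows L,Θ / cols D,ℓ,ΔT:
  L: [ 1  1  0]
  Θ: [ 0  0  1]
Echelon form has 2 nonzero rows (pivots: D,ΔT)
Pivot set = {D,ΔT}, free = {ℓ}
RREF:
  r0: [   1    1    0]
  r1: [   0    0    1]
Fix exponent of ℓ at 1; solve each RREF row for its pivot's exponent:
  r0: exp(D) + (1)·1 = 0 ⇒ exp(D) = -1
  r1: exp(ΔT) + (0)·1 = 0 ⇒ exp(ΔT) = 0
Π_1 = D^-1 · ℓ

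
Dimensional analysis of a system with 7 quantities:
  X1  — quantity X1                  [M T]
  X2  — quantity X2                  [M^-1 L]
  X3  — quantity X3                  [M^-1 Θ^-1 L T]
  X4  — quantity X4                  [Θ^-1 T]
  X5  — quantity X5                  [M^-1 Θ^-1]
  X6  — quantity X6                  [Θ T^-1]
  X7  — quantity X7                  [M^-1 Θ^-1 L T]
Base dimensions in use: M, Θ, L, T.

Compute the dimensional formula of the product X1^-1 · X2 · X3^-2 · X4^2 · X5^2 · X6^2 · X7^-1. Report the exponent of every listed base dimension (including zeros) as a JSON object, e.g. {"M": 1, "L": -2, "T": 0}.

Exponent matrix [M,Θ,L,T] × [X1,X2,X3,X4,X5,X6,X7]:
  M: [ 1 -1 -1  0 -1  0 -1]
  Θ: [ 0  0 -1 -1 -1  1 -1]
  L: [ 0  1  1  0  0  0  1]
  T: [ 1  0  1  1  0 -1  1]
  [M]: (-1)·1+(1)·-1+(-2)·-1+(2)·0+(2)·-1+(2)·0+(-1)·-1 = -1
  [Θ]: (-1)·0+(1)·0+(-2)·-1+(2)·-1+(2)·-1+(2)·1+(-1)·-1 = 1
  [L]: (-1)·0+(1)·1+(-2)·1+(2)·0+(2)·0+(2)·0+(-1)·1 = -2
  [T]: (-1)·1+(1)·0+(-2)·1+(2)·1+(2)·0+(2)·-1+(-1)·1 = -4
⇒ M^-1 Θ L^-2 T^-4

{"M": -1, "Θ": 1, "L": -2, "T": -4}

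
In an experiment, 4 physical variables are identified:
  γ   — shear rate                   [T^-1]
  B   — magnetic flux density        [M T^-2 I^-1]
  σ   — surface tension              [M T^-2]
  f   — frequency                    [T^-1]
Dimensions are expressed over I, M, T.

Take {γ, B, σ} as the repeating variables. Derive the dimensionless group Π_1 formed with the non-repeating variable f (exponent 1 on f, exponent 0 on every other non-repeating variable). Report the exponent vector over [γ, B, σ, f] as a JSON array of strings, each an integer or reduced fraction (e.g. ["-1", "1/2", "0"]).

Dimensional matrix (I×M×T by γ×B×σ×f):
  I: [ 0 -1  0  0]
  M: [ 0  1  1  0]
  T: [-1 -2 -2 -1]
RREF → pivots at {γ,B,σ} ⇒ r = 3
Repeat: γ,B,σ; free: f
RREF:
  r0: [   1    0    0    1]
  r1: [   0    1    0    0]
  r2: [   0    0    1    0]
Fix exponent of f at 1; solve each RREF row for its pivot's exponent:
  r0: exp(γ) + (1)·1 = 0 ⇒ exp(γ) = -1
  r1: exp(B) + (0)·1 = 0 ⇒ exp(B) = 0
  r2: exp(σ) + (0)·1 = 0 ⇒ exp(σ) = 0
Π_1 = γ^-1 · f

["-1", "0", "0", "1"]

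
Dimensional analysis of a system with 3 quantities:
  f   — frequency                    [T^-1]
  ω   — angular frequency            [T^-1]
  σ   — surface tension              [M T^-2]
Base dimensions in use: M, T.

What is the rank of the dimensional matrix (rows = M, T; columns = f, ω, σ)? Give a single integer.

2

Write exponents as rows M,T / cols f,ω,σ:
  M: [ 0  0  1]
  T: [-1 -1 -2]
Row reduction gives pivot columns f,σ; rank = 2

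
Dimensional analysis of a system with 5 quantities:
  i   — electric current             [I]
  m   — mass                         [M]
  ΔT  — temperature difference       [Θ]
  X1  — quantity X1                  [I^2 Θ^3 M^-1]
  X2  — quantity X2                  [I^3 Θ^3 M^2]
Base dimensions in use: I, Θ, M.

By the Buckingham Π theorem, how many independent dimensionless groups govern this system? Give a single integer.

2

Write exponents as rows I,Θ,M / cols i,m,ΔT,X1,X2:
  I: [ 1  0  0  2  3]
  Θ: [ 0  0  1  3  3]
  M: [ 0  1  0 -1  2]
Echelon form has 3 nonzero rows (pivots: i,m,ΔT)
n=5, r=3 ⇒ 2 dimensionless groups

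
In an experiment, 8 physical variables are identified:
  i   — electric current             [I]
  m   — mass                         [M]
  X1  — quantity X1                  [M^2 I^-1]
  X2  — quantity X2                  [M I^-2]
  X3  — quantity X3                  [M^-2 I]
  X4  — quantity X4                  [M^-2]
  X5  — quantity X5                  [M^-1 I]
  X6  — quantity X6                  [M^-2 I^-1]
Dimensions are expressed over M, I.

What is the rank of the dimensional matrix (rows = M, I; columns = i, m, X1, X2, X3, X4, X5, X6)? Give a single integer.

Write exponents as rows M,I / cols i,m,X1,X2,X3,X4,X5,X6:
  M: [ 0  1  2  1 -2 -2 -1 -2]
  I: [ 1  0 -1 -2  1  0  1 -1]
Echelon form has 2 nonzero rows (pivots: i,m)

2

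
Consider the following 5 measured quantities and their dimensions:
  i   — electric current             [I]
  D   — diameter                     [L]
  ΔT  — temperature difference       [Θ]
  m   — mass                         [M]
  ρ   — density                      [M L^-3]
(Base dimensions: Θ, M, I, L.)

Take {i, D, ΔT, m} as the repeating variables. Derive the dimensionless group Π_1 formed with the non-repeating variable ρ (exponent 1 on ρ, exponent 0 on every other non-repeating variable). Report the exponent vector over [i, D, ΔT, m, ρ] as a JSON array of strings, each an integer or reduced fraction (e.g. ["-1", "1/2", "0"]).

Exponent matrix [Θ,M,I,L] × [i,D,ΔT,m,ρ]:
  Θ: [ 0  0  1  0  0]
  M: [ 0  0  0  1  1]
  I: [ 1  0  0  0  0]
  L: [ 0  1  0  0 -3]
Row reduction gives pivot columns i,D,ΔT,m; rank = 4
Pivot set = {i,D,ΔT,m}, free = {ρ}
RREF:
  r0: [   1    0    0    0    0]
  r1: [   0    1    0    0   -3]
  r2: [   0    0    1    0    0]
  r3: [   0    0    0    1    1]
Fix exponent of ρ at 1; solve each RREF row for its pivot's exponent:
  r0: exp(i) + (0)·1 = 0 ⇒ exp(i) = 0
  r1: exp(D) + (-3)·1 = 0 ⇒ exp(D) = 3
  r2: exp(ΔT) + (0)·1 = 0 ⇒ exp(ΔT) = 0
  r3: exp(m) + (1)·1 = 0 ⇒ exp(m) = -1
Π_1 = D^3 · m^-1 · ρ

["0", "3", "0", "-1", "1"]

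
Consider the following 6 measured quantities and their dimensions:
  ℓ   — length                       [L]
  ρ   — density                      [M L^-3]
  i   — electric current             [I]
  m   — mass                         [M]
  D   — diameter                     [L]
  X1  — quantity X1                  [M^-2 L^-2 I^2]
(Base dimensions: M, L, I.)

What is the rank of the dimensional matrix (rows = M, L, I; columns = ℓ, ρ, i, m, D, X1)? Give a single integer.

Write exponents as rows M,L,I / cols ℓ,ρ,i,m,D,X1:
  M: [ 0  1  0  1  0 -2]
  L: [ 1 -3  0  0  1 -2]
  I: [ 0  0  1  0  0  2]
Row reduction gives pivot columns ℓ,ρ,i; rank = 3

3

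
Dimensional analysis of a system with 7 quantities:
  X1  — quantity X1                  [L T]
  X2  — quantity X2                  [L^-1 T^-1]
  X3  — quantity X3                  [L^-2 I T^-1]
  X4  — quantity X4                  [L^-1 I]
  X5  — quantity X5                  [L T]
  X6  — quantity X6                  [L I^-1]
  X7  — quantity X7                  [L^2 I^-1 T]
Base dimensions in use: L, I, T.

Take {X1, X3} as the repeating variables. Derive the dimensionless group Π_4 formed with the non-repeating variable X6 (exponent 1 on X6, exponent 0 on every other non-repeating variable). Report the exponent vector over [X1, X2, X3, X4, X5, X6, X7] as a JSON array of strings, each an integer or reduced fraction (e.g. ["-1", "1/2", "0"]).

["1", "0", "1", "0", "0", "1", "0"]

Dimensional matrix (L×I×T by X1×X2×X3×X4×X5×X6×X7):
  L: [ 1 -1 -2 -1  1  1  2]
  I: [ 0  0  1  1  0 -1 -1]
  T: [ 1 -1 -1  0  1  0  1]
Echelon form has 2 nonzero rows (pivots: X1,X3)
Repeat: X1,X3; free: X2,X4,X5,X6,X7
RREF:
  r0: [   1   -1    0    1    1   -1    0]
  r1: [   0    0    1    1    0   -1   -1]
  r2: [   0    0    0    0    0    0    0]
Fix exponent of X6 at 1, X2 at 0, X4 at 0, X5 at 0, X7 at 0; solve each RREF row for its pivot's exponent:
  r0: exp(X1) + (-1)·1 = 0 ⇒ exp(X1) = 1
  r1: exp(X3) + (-1)·1 = 0 ⇒ exp(X3) = 1
Π_4 = X1 · X3 · X6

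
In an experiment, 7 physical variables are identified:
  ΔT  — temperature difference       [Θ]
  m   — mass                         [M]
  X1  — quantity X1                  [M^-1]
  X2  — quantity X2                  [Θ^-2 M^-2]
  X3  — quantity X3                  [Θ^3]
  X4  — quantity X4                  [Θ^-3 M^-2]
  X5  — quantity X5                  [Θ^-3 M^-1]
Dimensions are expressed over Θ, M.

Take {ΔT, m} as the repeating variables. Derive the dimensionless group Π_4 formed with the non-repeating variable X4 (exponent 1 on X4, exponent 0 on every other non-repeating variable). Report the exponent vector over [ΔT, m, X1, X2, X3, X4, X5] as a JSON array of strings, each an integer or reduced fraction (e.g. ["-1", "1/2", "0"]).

Exponent matrix [Θ,M] × [ΔT,m,X1,X2,X3,X4,X5]:
  Θ: [ 1  0  0 -2  3 -3 -3]
  M: [ 0  1 -1 -2  0 -2 -1]
Row reduction gives pivot columns ΔT,m; rank = 2
Pivot set = {ΔT,m}, free = {X1,X2,X3,X4,X5}
RREF:
  r0: [   1    0    0   -2    3   -3   -3]
  r1: [   0    1   -1   -2    0   -2   -1]
Fix exponent of X4 at 1, X1 at 0, X2 at 0, X3 at 0, X5 at 0; solve each RREF row for its pivot's exponent:
  r0: exp(ΔT) + (-3)·1 = 0 ⇒ exp(ΔT) = 3
  r1: exp(m) + (-2)·1 = 0 ⇒ exp(m) = 2
Π_4 = ΔT^3 · m^2 · X4

["3", "2", "0", "0", "0", "1", "0"]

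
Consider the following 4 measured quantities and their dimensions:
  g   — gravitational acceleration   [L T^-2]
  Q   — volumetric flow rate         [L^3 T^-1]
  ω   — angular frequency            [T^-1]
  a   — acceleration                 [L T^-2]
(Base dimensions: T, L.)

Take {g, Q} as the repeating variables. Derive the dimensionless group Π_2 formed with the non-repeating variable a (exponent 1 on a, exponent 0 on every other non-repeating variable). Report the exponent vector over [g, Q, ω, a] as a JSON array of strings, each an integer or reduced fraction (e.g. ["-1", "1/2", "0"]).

Write exponents as rows T,L / cols g,Q,ω,a:
  T: [-2 -1 -1 -2]
  L: [ 1  3  0  1]
Echelon form has 2 nonzero rows (pivots: g,Q)
Repeat: g,Q; free: ω,a
RREF:
  r0: [   1    0  3/5    1]
  r1: [   0    1 -1/5    0]
Fix exponent of a at 1, ω at 0; solve each RREF row for its pivot's exponent:
  r0: exp(g) + (1)·1 = 0 ⇒ exp(g) = -1
  r1: exp(Q) + (0)·1 = 0 ⇒ exp(Q) = 0
Π_2 = g^-1 · a

["-1", "0", "0", "1"]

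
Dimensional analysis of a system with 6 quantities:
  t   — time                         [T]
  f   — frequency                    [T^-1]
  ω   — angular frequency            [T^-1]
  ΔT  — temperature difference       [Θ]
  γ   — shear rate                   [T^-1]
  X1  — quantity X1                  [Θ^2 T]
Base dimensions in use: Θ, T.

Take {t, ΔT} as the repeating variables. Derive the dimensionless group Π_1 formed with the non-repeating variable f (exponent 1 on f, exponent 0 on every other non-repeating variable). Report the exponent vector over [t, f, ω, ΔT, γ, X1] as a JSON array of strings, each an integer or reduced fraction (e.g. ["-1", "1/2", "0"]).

["1", "1", "0", "0", "0", "0"]

Dimensional matrix (Θ×T by t×f×ω×ΔT×γ×X1):
  Θ: [ 0  0  0  1  0  2]
  T: [ 1 -1 -1  0 -1  1]
Row reduction gives pivot columns t,ΔT; rank = 2
Repeat: t,ΔT; free: f,ω,γ,X1
RREF:
  r0: [   1   -1   -1    0   -1    1]
  r1: [   0    0    0    1    0    2]
Fix exponent of f at 1, ω at 0, γ at 0, X1 at 0; solve each RREF row for its pivot's exponent:
  r0: exp(t) + (-1)·1 = 0 ⇒ exp(t) = 1
  r1: exp(ΔT) + (0)·1 = 0 ⇒ exp(ΔT) = 0
Π_1 = t · f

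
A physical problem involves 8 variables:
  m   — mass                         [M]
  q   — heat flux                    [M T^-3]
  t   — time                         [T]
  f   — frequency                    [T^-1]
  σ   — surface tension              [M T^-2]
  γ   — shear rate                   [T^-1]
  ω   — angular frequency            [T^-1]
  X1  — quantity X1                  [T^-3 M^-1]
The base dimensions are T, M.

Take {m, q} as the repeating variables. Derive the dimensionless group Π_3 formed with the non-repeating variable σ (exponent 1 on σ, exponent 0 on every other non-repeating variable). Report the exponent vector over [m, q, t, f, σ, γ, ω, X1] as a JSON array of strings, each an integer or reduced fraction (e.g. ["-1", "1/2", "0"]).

["-1/3", "-2/3", "0", "0", "1", "0", "0", "0"]

Exponent matrix [T,M] × [m,q,t,f,σ,γ,ω,X1]:
  T: [ 0 -3  1 -1 -2 -1 -1 -3]
  M: [ 1  1  0  0  1  0  0 -1]
Echelon form has 2 nonzero rows (pivots: m,q)
Repeat: m,q; free: t,f,σ,γ,ω,X1
RREF:
  r0: [   1    0  1/3 -1/3  1/3 -1/3 -1/3   -2]
  r1: [   0    1 -1/3  1/3  2/3  1/3  1/3    1]
Fix exponent of σ at 1, t at 0, f at 0, γ at 0, ω at 0, X1 at 0; solve each RREF row for its pivot's exponent:
  r0: exp(m) + (1/3)·1 = 0 ⇒ exp(m) = -1/3
  r1: exp(q) + (2/3)·1 = 0 ⇒ exp(q) = -2/3
Π_3 = m^(-1/3) · q^(-2/3) · σ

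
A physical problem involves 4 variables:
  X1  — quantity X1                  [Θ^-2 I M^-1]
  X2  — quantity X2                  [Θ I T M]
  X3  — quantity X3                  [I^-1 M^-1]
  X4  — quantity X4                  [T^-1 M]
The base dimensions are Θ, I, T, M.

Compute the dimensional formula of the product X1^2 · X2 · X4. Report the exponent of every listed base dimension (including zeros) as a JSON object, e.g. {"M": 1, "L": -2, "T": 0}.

Exponent matrix [Θ,I,T,M] × [X1,X2,X3,X4]:
  Θ: [-2  1  0  0]
  I: [ 1  1 -1  0]
  T: [ 0  1  0 -1]
  M: [-1  1 -1  1]
  [Θ]: (2)·-2+(1)·1+(1)·0 = -3
  [I]: (2)·1+(1)·1+(1)·0 = 3
  [T]: (2)·0+(1)·1+(1)·-1 = 0
  [M]: (2)·-1+(1)·1+(1)·1 = 0
⇒ Θ^-3 I^3

{"Θ": -3, "I": 3, "T": 0, "M": 0}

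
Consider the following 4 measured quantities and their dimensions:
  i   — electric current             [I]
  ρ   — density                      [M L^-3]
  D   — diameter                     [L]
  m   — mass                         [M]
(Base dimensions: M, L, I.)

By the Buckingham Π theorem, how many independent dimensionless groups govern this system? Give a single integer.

1

Write exponents as rows M,L,I / cols i,ρ,D,m:
  M: [ 0  1  0  1]
  L: [ 0 -3  1  0]
  I: [ 1  0  0  0]
Echelon form has 3 nonzero rows (pivots: i,ρ,D)
Π count = n − r = 4 − 3 = 1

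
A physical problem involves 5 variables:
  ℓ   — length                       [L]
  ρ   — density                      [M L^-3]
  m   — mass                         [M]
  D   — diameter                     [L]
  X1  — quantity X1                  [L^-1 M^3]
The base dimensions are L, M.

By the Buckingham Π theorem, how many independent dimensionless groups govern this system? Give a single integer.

3

Exponent matrix [L,M] × [ℓ,ρ,m,D,X1]:
  L: [ 1 -3  0  1 -1]
  M: [ 0  1  1  0  3]
Row reduction gives pivot columns ℓ,ρ; rank = 2
5 vars − rank 2 = 3 Π groups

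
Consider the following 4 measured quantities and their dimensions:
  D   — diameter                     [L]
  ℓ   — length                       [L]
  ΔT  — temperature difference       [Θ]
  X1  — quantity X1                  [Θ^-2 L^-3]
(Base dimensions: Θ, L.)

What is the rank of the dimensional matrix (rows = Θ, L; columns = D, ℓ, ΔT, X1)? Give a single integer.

Dimensional matrix (Θ×L by D×ℓ×ΔT×X1):
  Θ: [ 0  0  1 -2]
  L: [ 1  1  0 -3]
Row reduction gives pivot columns D,ΔT; rank = 2

2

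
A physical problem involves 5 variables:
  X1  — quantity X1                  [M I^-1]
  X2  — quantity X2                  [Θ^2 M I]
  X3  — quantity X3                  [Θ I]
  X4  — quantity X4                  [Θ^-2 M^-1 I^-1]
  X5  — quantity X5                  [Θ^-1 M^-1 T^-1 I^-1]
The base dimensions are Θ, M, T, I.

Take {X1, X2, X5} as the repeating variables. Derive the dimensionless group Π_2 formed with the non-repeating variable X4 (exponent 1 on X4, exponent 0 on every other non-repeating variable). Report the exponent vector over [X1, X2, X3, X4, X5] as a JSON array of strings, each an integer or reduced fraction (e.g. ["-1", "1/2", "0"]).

Write exponents as rows Θ,M,T,I / cols X1,X2,X3,X4,X5:
  Θ: [ 0  2  1 -2 -1]
  M: [ 1  1  0 -1 -1]
  T: [ 0  0  0  0 -1]
  I: [-1  1  1 -1 -1]
RREF → pivots at {X1,X2,X5} ⇒ r = 3
Repeat: X1,X2,X5; free: X3,X4
RREF:
  r0: [   1    0 -1/2    0    0]
  r1: [   0    1  1/2   -1    0]
  r2: [   0    0    0    0    1]
  r3: [   0    0    0    0    0]
Fix exponent of X4 at 1, X3 at 0; solve each RREF row for its pivot's exponent:
  r0: exp(X1) + (0)·1 = 0 ⇒ exp(X1) = 0
  r1: exp(X2) + (-1)·1 = 0 ⇒ exp(X2) = 1
  r2: exp(X5) + (0)·1 = 0 ⇒ exp(X5) = 0
Π_2 = X2 · X4

["0", "1", "0", "1", "0"]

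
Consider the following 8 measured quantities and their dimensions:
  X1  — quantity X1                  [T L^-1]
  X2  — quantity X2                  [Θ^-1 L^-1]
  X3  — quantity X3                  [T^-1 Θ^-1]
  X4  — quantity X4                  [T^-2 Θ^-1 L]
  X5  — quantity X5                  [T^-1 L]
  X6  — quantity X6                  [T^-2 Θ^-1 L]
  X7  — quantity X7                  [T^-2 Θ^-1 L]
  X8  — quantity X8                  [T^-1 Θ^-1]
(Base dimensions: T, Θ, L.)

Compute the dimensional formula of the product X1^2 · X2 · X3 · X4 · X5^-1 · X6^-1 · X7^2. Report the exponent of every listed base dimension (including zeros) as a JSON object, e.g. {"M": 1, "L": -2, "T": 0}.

{"T": -2, "Θ": -4, "L": -2}

Dimensional matrix (T×Θ×L by X1×X2×X3×X4×X5×X6×X7×X8):
  T: [ 1  0 -1 -2 -1 -2 -2 -1]
  Θ: [ 0 -1 -1 -1  0 -1 -1 -1]
  L: [-1 -1  0  1  1  1  1  0]
  [T]: (2)·1+(1)·0+(1)·-1+(1)·-2+(-1)·-1+(-1)·-2+(2)·-2 = -2
  [Θ]: (2)·0+(1)·-1+(1)·-1+(1)·-1+(-1)·0+(-1)·-1+(2)·-1 = -4
  [L]: (2)·-1+(1)·-1+(1)·0+(1)·1+(-1)·1+(-1)·1+(2)·1 = -2
⇒ T^-2 Θ^-4 L^-2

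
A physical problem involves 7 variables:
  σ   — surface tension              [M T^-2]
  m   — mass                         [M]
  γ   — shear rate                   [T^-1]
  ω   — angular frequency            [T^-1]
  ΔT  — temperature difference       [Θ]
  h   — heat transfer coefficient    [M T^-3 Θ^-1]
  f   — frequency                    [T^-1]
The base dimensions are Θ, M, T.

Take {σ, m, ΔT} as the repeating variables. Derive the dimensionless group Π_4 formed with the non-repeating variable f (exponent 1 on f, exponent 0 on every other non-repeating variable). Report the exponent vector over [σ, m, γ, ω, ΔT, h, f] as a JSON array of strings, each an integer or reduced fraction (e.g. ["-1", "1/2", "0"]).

["-1/2", "1/2", "0", "0", "0", "0", "1"]

Dimensional matrix (Θ×M×T by σ×m×γ×ω×ΔT×h×f):
  Θ: [ 0  0  0  0  1 -1  0]
  M: [ 1  1  0  0  0  1  0]
  T: [-2  0 -1 -1  0 -3 -1]
Row reduction gives pivot columns σ,m,ΔT; rank = 3
Repeat: σ,m,ΔT; free: γ,ω,h,f
RREF:
  r0: [   1    0  1/2  1/2    0  3/2  1/2]
  r1: [   0    1 -1/2 -1/2    0 -1/2 -1/2]
  r2: [   0    0    0    0    1   -1    0]
Fix exponent of f at 1, γ at 0, ω at 0, h at 0; solve each RREF row for its pivot's exponent:
  r0: exp(σ) + (1/2)·1 = 0 ⇒ exp(σ) = -1/2
  r1: exp(m) + (-1/2)·1 = 0 ⇒ exp(m) = 1/2
  r2: exp(ΔT) + (0)·1 = 0 ⇒ exp(ΔT) = 0
Π_4 = σ^(-1/2) · m^(1/2) · f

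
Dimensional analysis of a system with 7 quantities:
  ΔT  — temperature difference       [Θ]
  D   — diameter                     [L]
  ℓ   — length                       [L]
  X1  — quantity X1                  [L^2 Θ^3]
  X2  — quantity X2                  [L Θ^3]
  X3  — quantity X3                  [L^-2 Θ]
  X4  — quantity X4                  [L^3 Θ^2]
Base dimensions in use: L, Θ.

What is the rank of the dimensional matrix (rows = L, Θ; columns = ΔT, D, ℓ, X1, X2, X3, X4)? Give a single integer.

2

Exponent matrix [L,Θ] × [ΔT,D,ℓ,X1,X2,X3,X4]:
  L: [ 0  1  1  2  1 -2  3]
  Θ: [ 1  0  0  3  3  1  2]
Echelon form has 2 nonzero rows (pivots: ΔT,D)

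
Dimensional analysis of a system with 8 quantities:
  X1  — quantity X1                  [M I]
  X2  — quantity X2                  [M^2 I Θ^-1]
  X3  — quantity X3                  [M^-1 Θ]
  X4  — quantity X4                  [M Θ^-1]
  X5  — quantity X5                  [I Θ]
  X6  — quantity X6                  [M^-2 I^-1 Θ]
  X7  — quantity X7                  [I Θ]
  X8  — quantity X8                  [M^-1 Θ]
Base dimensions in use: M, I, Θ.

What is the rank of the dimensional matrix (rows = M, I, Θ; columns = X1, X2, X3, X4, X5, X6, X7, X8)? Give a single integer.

2

Dimensional matrix (M×I×Θ by X1×X2×X3×X4×X5×X6×X7×X8):
  M: [ 1  2 -1  1  0 -2  0 -1]
  I: [ 1  1  0  0  1 -1  1  0]
  Θ: [ 0 -1  1 -1  1  1  1  1]
Row reduction gives pivot columns X1,X2; rank = 2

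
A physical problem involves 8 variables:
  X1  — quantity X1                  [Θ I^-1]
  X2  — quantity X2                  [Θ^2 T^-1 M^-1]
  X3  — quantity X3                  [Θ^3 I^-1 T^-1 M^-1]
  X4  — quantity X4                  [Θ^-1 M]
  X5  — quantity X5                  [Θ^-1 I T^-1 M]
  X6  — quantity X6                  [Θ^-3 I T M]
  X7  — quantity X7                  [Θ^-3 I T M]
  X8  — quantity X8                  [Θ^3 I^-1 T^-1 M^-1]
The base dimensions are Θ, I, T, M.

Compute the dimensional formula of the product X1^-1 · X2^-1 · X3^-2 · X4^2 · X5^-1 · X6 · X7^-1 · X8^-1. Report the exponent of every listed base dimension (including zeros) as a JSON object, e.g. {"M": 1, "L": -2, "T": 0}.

{"Θ": -13, "I": 3, "T": 5, "M": 5}

Write exponents as rows Θ,I,T,M / cols X1,X2,X3,X4,X5,X6,X7,X8:
  Θ: [ 1  2  3 -1 -1 -3 -3  3]
  I: [-1  0 -1  0  1  1  1 -1]
  T: [ 0 -1 -1  0 -1  1  1 -1]
  M: [ 0 -1 -1  1  1  1  1 -1]
  [Θ]: (-1)·1+(-1)·2+(-2)·3+(2)·-1+(-1)·-1+(1)·-3+(-1)·-3+(-1)·3 = -13
  [I]: (-1)·-1+(-1)·0+(-2)·-1+(2)·0+(-1)·1+(1)·1+(-1)·1+(-1)·-1 = 3
  [T]: (-1)·0+(-1)·-1+(-2)·-1+(2)·0+(-1)·-1+(1)·1+(-1)·1+(-1)·-1 = 5
  [M]: (-1)·0+(-1)·-1+(-2)·-1+(2)·1+(-1)·1+(1)·1+(-1)·1+(-1)·-1 = 5
⇒ Θ^-13 I^3 T^5 M^5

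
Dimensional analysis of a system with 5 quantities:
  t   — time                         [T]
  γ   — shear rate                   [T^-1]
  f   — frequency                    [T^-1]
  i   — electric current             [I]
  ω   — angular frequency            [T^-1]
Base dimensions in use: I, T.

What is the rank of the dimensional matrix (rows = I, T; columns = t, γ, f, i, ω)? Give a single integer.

2

Exponent matrix [I,T] × [t,γ,f,i,ω]:
  I: [ 0  0  0  1  0]
  T: [ 1 -1 -1  0 -1]
RREF → pivots at {t,i} ⇒ r = 2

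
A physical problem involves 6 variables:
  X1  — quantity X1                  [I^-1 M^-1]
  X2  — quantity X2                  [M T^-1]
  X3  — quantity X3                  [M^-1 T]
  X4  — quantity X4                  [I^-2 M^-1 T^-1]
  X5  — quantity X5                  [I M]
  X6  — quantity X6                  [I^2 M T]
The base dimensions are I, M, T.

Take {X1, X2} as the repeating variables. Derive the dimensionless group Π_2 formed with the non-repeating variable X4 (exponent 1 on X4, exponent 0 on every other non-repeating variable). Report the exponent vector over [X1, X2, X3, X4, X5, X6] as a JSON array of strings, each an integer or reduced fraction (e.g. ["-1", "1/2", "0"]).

["-2", "-1", "0", "1", "0", "0"]

Write exponents as rows I,M,T / cols X1,X2,X3,X4,X5,X6:
  I: [-1  0  0 -2  1  2]
  M: [-1  1 -1 -1  1  1]
  T: [ 0 -1  1 -1  0  1]
RREF → pivots at {X1,X2} ⇒ r = 2
Repeat: X1,X2; free: X3,X4,X5,X6
RREF:
  r0: [   1    0    0    2   -1   -2]
  r1: [   0    1   -1    1    0   -1]
  r2: [   0    0    0    0    0    0]
Fix exponent of X4 at 1, X3 at 0, X5 at 0, X6 at 0; solve each RREF row for its pivot's exponent:
  r0: exp(X1) + (2)·1 = 0 ⇒ exp(X1) = -2
  r1: exp(X2) + (1)·1 = 0 ⇒ exp(X2) = -1
Π_2 = X1^-2 · X2^-1 · X4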